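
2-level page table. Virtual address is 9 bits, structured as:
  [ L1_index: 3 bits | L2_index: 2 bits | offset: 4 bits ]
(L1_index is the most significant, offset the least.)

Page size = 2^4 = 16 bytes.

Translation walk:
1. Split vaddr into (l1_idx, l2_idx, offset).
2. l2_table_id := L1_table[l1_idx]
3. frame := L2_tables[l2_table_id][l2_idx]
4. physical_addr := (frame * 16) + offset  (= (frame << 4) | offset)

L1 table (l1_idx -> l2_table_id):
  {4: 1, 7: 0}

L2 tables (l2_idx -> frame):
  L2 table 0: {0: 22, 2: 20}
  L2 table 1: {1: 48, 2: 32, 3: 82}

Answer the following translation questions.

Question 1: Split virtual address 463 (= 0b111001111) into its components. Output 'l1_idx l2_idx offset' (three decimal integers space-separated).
vaddr = 463 = 0b111001111
  top 3 bits -> l1_idx = 7
  next 2 bits -> l2_idx = 0
  bottom 4 bits -> offset = 15

Answer: 7 0 15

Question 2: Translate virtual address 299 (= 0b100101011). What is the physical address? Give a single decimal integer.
vaddr = 299 = 0b100101011
Split: l1_idx=4, l2_idx=2, offset=11
L1[4] = 1
L2[1][2] = 32
paddr = 32 * 16 + 11 = 523

Answer: 523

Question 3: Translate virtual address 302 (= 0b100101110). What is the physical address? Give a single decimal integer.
vaddr = 302 = 0b100101110
Split: l1_idx=4, l2_idx=2, offset=14
L1[4] = 1
L2[1][2] = 32
paddr = 32 * 16 + 14 = 526

Answer: 526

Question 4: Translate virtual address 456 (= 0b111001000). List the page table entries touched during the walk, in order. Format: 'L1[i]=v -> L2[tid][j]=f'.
vaddr = 456 = 0b111001000
Split: l1_idx=7, l2_idx=0, offset=8

Answer: L1[7]=0 -> L2[0][0]=22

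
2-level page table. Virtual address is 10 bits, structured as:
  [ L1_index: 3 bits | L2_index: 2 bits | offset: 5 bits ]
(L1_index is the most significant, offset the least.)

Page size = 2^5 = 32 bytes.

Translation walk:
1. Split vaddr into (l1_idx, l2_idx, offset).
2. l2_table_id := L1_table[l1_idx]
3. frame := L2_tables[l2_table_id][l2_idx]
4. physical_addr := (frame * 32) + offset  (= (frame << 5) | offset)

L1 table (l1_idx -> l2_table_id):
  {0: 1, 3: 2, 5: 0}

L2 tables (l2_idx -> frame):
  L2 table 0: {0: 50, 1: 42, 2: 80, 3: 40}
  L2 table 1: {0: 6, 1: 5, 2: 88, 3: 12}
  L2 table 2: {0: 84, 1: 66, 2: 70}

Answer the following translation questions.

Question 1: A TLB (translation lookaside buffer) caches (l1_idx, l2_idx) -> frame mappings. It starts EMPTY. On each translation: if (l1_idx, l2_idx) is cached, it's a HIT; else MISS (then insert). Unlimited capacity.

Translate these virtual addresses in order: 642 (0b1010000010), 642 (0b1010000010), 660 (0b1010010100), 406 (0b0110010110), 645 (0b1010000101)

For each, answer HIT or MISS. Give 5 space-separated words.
vaddr=642: (5,0) not in TLB -> MISS, insert
vaddr=642: (5,0) in TLB -> HIT
vaddr=660: (5,0) in TLB -> HIT
vaddr=406: (3,0) not in TLB -> MISS, insert
vaddr=645: (5,0) in TLB -> HIT

Answer: MISS HIT HIT MISS HIT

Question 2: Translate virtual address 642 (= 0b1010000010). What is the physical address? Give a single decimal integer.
Answer: 1602

Derivation:
vaddr = 642 = 0b1010000010
Split: l1_idx=5, l2_idx=0, offset=2
L1[5] = 0
L2[0][0] = 50
paddr = 50 * 32 + 2 = 1602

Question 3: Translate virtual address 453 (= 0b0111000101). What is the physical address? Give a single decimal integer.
Answer: 2245

Derivation:
vaddr = 453 = 0b0111000101
Split: l1_idx=3, l2_idx=2, offset=5
L1[3] = 2
L2[2][2] = 70
paddr = 70 * 32 + 5 = 2245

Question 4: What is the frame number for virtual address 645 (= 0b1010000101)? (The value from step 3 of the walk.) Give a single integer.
Answer: 50

Derivation:
vaddr = 645: l1_idx=5, l2_idx=0
L1[5] = 0; L2[0][0] = 50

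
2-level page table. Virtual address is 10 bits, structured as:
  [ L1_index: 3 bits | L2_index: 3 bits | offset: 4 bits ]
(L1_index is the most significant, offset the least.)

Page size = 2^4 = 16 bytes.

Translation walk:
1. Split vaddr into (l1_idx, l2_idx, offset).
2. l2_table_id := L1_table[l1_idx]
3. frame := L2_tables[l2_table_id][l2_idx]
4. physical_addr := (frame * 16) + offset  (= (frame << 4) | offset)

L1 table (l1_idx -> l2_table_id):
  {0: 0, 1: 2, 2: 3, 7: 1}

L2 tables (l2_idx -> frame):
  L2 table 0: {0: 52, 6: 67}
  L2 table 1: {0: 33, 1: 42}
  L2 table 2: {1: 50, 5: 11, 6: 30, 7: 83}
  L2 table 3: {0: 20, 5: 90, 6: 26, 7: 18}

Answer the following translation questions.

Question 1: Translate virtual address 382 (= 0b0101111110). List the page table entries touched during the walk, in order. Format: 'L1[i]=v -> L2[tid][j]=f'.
vaddr = 382 = 0b0101111110
Split: l1_idx=2, l2_idx=7, offset=14

Answer: L1[2]=3 -> L2[3][7]=18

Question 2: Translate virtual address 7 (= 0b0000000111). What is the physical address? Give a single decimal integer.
Answer: 839

Derivation:
vaddr = 7 = 0b0000000111
Split: l1_idx=0, l2_idx=0, offset=7
L1[0] = 0
L2[0][0] = 52
paddr = 52 * 16 + 7 = 839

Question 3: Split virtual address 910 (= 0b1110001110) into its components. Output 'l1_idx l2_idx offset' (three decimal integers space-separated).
vaddr = 910 = 0b1110001110
  top 3 bits -> l1_idx = 7
  next 3 bits -> l2_idx = 0
  bottom 4 bits -> offset = 14

Answer: 7 0 14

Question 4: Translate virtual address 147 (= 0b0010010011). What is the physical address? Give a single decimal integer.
Answer: 803

Derivation:
vaddr = 147 = 0b0010010011
Split: l1_idx=1, l2_idx=1, offset=3
L1[1] = 2
L2[2][1] = 50
paddr = 50 * 16 + 3 = 803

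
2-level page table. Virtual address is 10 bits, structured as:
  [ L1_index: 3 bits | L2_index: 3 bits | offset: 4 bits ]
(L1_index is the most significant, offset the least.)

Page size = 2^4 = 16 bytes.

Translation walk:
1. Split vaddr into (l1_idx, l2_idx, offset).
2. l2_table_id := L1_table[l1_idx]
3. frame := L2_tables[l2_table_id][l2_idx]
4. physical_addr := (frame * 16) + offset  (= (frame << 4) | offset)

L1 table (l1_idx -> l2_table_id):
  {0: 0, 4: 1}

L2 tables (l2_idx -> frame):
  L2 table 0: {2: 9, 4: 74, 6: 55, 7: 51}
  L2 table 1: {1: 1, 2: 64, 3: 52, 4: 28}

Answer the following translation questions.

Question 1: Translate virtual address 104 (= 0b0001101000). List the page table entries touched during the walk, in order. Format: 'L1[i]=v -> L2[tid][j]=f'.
vaddr = 104 = 0b0001101000
Split: l1_idx=0, l2_idx=6, offset=8

Answer: L1[0]=0 -> L2[0][6]=55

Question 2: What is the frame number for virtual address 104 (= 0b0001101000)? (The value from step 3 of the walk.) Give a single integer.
Answer: 55

Derivation:
vaddr = 104: l1_idx=0, l2_idx=6
L1[0] = 0; L2[0][6] = 55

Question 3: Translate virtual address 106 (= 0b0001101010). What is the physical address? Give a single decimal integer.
Answer: 890

Derivation:
vaddr = 106 = 0b0001101010
Split: l1_idx=0, l2_idx=6, offset=10
L1[0] = 0
L2[0][6] = 55
paddr = 55 * 16 + 10 = 890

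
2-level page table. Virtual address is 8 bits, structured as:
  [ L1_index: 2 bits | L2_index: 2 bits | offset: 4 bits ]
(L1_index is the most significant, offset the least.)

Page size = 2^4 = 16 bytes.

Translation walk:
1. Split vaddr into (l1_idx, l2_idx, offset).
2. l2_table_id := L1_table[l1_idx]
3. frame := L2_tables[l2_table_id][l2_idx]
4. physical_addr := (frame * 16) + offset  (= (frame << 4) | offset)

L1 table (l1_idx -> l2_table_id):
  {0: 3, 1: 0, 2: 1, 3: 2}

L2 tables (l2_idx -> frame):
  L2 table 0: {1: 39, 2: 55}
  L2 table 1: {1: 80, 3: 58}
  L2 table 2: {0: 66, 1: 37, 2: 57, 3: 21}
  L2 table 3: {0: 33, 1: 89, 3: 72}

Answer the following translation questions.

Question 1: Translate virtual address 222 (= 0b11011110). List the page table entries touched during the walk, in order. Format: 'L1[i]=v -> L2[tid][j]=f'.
Answer: L1[3]=2 -> L2[2][1]=37

Derivation:
vaddr = 222 = 0b11011110
Split: l1_idx=3, l2_idx=1, offset=14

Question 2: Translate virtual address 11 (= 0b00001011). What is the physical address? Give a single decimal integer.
vaddr = 11 = 0b00001011
Split: l1_idx=0, l2_idx=0, offset=11
L1[0] = 3
L2[3][0] = 33
paddr = 33 * 16 + 11 = 539

Answer: 539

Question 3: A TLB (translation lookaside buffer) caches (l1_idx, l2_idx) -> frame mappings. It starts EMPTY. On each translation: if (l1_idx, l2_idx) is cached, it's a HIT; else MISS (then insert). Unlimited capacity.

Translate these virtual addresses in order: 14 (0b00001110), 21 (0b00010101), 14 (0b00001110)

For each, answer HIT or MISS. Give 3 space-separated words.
vaddr=14: (0,0) not in TLB -> MISS, insert
vaddr=21: (0,1) not in TLB -> MISS, insert
vaddr=14: (0,0) in TLB -> HIT

Answer: MISS MISS HIT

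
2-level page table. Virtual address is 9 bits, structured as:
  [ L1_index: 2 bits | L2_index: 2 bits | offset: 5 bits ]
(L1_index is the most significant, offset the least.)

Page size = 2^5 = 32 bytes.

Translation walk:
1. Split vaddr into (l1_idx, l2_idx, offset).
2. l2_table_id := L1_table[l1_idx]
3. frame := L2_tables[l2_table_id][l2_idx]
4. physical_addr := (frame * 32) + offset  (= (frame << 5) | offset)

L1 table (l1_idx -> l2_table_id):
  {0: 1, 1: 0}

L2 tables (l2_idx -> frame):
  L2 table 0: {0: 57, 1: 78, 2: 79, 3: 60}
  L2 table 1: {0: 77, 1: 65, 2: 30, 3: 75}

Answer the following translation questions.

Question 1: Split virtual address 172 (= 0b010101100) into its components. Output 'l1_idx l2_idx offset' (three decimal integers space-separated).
vaddr = 172 = 0b010101100
  top 2 bits -> l1_idx = 1
  next 2 bits -> l2_idx = 1
  bottom 5 bits -> offset = 12

Answer: 1 1 12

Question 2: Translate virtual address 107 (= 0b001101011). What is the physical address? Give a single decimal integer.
Answer: 2411

Derivation:
vaddr = 107 = 0b001101011
Split: l1_idx=0, l2_idx=3, offset=11
L1[0] = 1
L2[1][3] = 75
paddr = 75 * 32 + 11 = 2411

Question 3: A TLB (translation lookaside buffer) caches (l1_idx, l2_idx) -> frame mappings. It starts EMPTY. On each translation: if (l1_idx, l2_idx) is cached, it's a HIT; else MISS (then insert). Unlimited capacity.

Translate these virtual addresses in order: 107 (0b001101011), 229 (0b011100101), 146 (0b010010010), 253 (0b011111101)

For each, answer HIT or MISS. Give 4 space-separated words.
vaddr=107: (0,3) not in TLB -> MISS, insert
vaddr=229: (1,3) not in TLB -> MISS, insert
vaddr=146: (1,0) not in TLB -> MISS, insert
vaddr=253: (1,3) in TLB -> HIT

Answer: MISS MISS MISS HIT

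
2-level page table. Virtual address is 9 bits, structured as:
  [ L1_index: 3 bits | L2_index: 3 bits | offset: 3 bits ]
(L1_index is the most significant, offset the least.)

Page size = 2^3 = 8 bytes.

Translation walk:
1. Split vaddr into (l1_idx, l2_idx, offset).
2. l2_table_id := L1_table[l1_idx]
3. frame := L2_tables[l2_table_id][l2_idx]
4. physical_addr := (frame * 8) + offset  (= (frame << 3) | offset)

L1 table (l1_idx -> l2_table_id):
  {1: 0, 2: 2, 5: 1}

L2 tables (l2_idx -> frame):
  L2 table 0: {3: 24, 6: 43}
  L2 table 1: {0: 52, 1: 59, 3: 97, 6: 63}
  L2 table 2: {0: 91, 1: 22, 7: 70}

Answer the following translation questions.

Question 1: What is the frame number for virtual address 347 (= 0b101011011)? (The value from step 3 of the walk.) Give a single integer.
Answer: 97

Derivation:
vaddr = 347: l1_idx=5, l2_idx=3
L1[5] = 1; L2[1][3] = 97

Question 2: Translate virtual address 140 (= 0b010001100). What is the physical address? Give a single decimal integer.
vaddr = 140 = 0b010001100
Split: l1_idx=2, l2_idx=1, offset=4
L1[2] = 2
L2[2][1] = 22
paddr = 22 * 8 + 4 = 180

Answer: 180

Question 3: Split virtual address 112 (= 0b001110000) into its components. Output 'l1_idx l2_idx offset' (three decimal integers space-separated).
Answer: 1 6 0

Derivation:
vaddr = 112 = 0b001110000
  top 3 bits -> l1_idx = 1
  next 3 bits -> l2_idx = 6
  bottom 3 bits -> offset = 0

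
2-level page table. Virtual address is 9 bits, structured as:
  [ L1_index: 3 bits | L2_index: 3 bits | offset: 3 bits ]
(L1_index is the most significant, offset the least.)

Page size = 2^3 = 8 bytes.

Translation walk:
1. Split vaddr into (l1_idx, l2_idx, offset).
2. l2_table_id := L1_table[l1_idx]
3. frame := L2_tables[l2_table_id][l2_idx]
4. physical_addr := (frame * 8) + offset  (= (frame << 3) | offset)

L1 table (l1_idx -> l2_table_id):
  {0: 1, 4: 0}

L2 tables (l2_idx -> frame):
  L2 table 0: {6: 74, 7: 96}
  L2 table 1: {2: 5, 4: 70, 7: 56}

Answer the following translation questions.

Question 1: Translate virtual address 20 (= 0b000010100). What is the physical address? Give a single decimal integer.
vaddr = 20 = 0b000010100
Split: l1_idx=0, l2_idx=2, offset=4
L1[0] = 1
L2[1][2] = 5
paddr = 5 * 8 + 4 = 44

Answer: 44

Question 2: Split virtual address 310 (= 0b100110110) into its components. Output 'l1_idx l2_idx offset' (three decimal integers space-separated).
Answer: 4 6 6

Derivation:
vaddr = 310 = 0b100110110
  top 3 bits -> l1_idx = 4
  next 3 bits -> l2_idx = 6
  bottom 3 bits -> offset = 6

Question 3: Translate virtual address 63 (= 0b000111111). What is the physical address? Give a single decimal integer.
vaddr = 63 = 0b000111111
Split: l1_idx=0, l2_idx=7, offset=7
L1[0] = 1
L2[1][7] = 56
paddr = 56 * 8 + 7 = 455

Answer: 455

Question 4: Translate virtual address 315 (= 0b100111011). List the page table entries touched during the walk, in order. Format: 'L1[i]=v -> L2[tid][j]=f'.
vaddr = 315 = 0b100111011
Split: l1_idx=4, l2_idx=7, offset=3

Answer: L1[4]=0 -> L2[0][7]=96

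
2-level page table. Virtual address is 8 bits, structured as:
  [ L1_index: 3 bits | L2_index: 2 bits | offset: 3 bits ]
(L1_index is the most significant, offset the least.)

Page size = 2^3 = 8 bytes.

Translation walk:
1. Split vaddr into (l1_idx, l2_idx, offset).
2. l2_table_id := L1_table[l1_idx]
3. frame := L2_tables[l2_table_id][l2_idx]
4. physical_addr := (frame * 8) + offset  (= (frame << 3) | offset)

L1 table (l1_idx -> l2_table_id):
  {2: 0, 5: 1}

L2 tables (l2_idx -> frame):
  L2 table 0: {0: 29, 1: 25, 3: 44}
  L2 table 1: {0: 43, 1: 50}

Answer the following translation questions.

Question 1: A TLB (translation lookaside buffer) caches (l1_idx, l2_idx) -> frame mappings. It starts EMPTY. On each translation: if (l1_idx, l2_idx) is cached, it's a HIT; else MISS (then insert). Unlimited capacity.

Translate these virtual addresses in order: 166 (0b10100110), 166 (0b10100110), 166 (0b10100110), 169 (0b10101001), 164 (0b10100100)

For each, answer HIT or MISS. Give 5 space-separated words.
vaddr=166: (5,0) not in TLB -> MISS, insert
vaddr=166: (5,0) in TLB -> HIT
vaddr=166: (5,0) in TLB -> HIT
vaddr=169: (5,1) not in TLB -> MISS, insert
vaddr=164: (5,0) in TLB -> HIT

Answer: MISS HIT HIT MISS HIT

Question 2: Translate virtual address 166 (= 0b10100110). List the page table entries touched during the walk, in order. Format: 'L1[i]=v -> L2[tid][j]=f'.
Answer: L1[5]=1 -> L2[1][0]=43

Derivation:
vaddr = 166 = 0b10100110
Split: l1_idx=5, l2_idx=0, offset=6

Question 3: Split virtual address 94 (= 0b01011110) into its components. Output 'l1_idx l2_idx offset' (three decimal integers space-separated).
vaddr = 94 = 0b01011110
  top 3 bits -> l1_idx = 2
  next 2 bits -> l2_idx = 3
  bottom 3 bits -> offset = 6

Answer: 2 3 6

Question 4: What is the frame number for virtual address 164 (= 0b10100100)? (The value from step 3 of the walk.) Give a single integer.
vaddr = 164: l1_idx=5, l2_idx=0
L1[5] = 1; L2[1][0] = 43

Answer: 43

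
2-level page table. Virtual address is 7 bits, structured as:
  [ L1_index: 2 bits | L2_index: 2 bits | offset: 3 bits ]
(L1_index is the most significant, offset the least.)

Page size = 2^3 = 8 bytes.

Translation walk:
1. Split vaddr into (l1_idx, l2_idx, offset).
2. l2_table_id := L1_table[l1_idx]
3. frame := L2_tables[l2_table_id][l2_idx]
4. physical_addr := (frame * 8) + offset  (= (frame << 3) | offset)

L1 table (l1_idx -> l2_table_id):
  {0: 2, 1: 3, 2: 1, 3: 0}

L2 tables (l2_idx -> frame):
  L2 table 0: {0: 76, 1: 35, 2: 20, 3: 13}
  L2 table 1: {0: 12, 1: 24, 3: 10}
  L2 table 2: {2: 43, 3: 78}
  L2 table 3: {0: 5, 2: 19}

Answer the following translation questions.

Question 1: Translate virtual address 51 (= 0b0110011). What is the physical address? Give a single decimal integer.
Answer: 155

Derivation:
vaddr = 51 = 0b0110011
Split: l1_idx=1, l2_idx=2, offset=3
L1[1] = 3
L2[3][2] = 19
paddr = 19 * 8 + 3 = 155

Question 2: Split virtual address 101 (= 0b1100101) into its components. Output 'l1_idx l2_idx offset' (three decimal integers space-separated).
vaddr = 101 = 0b1100101
  top 2 bits -> l1_idx = 3
  next 2 bits -> l2_idx = 0
  bottom 3 bits -> offset = 5

Answer: 3 0 5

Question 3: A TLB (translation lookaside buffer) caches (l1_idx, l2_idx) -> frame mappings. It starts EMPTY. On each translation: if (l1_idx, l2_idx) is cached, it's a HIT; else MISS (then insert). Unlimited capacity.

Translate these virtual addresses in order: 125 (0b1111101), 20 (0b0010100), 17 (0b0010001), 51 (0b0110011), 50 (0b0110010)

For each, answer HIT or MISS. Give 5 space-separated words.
Answer: MISS MISS HIT MISS HIT

Derivation:
vaddr=125: (3,3) not in TLB -> MISS, insert
vaddr=20: (0,2) not in TLB -> MISS, insert
vaddr=17: (0,2) in TLB -> HIT
vaddr=51: (1,2) not in TLB -> MISS, insert
vaddr=50: (1,2) in TLB -> HIT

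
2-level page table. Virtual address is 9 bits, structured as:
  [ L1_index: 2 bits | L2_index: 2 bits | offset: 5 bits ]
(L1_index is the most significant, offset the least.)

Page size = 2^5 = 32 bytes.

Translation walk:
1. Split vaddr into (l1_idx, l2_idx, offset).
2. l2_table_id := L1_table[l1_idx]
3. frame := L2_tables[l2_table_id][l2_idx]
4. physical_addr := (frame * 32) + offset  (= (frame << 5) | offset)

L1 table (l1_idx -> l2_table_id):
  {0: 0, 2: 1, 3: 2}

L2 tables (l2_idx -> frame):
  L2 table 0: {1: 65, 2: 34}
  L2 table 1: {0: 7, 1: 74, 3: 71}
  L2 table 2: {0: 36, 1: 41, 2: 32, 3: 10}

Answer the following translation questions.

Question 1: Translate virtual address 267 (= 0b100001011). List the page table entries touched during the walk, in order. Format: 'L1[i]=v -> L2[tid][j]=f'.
Answer: L1[2]=1 -> L2[1][0]=7

Derivation:
vaddr = 267 = 0b100001011
Split: l1_idx=2, l2_idx=0, offset=11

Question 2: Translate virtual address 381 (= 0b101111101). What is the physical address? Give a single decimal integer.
vaddr = 381 = 0b101111101
Split: l1_idx=2, l2_idx=3, offset=29
L1[2] = 1
L2[1][3] = 71
paddr = 71 * 32 + 29 = 2301

Answer: 2301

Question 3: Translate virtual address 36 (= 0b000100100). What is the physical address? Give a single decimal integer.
Answer: 2084

Derivation:
vaddr = 36 = 0b000100100
Split: l1_idx=0, l2_idx=1, offset=4
L1[0] = 0
L2[0][1] = 65
paddr = 65 * 32 + 4 = 2084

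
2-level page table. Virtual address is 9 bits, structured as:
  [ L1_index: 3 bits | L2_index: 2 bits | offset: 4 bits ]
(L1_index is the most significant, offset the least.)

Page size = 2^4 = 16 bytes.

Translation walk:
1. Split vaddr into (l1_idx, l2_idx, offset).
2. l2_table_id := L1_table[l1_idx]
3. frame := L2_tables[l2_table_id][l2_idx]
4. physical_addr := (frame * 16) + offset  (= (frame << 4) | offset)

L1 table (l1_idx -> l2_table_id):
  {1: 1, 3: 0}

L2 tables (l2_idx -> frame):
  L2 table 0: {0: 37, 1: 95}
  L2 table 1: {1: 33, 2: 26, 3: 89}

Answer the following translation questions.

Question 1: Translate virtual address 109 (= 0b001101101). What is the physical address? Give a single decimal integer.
Answer: 429

Derivation:
vaddr = 109 = 0b001101101
Split: l1_idx=1, l2_idx=2, offset=13
L1[1] = 1
L2[1][2] = 26
paddr = 26 * 16 + 13 = 429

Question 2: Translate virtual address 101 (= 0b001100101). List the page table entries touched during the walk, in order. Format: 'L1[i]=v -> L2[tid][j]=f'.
Answer: L1[1]=1 -> L2[1][2]=26

Derivation:
vaddr = 101 = 0b001100101
Split: l1_idx=1, l2_idx=2, offset=5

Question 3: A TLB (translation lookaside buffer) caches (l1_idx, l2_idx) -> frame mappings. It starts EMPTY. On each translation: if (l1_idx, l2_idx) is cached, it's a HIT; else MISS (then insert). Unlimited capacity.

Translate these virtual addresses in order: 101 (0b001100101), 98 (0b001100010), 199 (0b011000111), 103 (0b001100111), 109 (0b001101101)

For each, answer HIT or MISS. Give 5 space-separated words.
Answer: MISS HIT MISS HIT HIT

Derivation:
vaddr=101: (1,2) not in TLB -> MISS, insert
vaddr=98: (1,2) in TLB -> HIT
vaddr=199: (3,0) not in TLB -> MISS, insert
vaddr=103: (1,2) in TLB -> HIT
vaddr=109: (1,2) in TLB -> HIT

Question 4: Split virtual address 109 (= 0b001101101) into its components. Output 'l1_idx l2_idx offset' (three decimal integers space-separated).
Answer: 1 2 13

Derivation:
vaddr = 109 = 0b001101101
  top 3 bits -> l1_idx = 1
  next 2 bits -> l2_idx = 2
  bottom 4 bits -> offset = 13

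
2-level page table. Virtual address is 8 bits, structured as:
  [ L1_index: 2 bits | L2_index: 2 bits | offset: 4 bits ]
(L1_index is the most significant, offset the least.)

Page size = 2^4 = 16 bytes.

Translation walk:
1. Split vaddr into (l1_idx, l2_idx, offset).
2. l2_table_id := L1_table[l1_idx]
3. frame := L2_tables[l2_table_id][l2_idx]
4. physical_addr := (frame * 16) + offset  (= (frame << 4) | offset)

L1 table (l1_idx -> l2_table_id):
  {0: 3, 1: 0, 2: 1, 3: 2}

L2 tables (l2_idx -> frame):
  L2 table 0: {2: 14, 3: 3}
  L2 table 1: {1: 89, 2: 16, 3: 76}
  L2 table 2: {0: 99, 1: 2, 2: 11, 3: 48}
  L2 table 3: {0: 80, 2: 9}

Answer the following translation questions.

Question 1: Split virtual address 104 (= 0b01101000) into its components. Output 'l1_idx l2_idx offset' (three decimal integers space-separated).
Answer: 1 2 8

Derivation:
vaddr = 104 = 0b01101000
  top 2 bits -> l1_idx = 1
  next 2 bits -> l2_idx = 2
  bottom 4 bits -> offset = 8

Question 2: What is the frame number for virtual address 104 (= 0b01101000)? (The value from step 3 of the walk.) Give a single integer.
vaddr = 104: l1_idx=1, l2_idx=2
L1[1] = 0; L2[0][2] = 14

Answer: 14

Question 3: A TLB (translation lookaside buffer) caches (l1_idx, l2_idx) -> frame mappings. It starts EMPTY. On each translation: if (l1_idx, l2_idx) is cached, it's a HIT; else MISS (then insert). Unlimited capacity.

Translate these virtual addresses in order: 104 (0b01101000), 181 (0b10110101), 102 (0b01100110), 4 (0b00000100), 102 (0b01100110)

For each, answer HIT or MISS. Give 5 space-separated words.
Answer: MISS MISS HIT MISS HIT

Derivation:
vaddr=104: (1,2) not in TLB -> MISS, insert
vaddr=181: (2,3) not in TLB -> MISS, insert
vaddr=102: (1,2) in TLB -> HIT
vaddr=4: (0,0) not in TLB -> MISS, insert
vaddr=102: (1,2) in TLB -> HIT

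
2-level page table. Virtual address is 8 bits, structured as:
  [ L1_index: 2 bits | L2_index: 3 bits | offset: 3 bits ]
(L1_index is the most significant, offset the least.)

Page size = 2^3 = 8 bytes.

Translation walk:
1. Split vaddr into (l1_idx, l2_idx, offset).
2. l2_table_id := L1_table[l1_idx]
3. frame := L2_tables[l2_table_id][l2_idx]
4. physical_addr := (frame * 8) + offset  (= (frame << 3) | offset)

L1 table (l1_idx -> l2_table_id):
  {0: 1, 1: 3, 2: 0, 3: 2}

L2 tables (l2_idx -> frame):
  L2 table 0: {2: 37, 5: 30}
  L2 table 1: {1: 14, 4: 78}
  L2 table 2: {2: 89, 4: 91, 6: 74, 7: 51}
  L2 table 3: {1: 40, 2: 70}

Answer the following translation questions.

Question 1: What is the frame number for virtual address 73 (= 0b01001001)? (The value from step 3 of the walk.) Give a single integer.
vaddr = 73: l1_idx=1, l2_idx=1
L1[1] = 3; L2[3][1] = 40

Answer: 40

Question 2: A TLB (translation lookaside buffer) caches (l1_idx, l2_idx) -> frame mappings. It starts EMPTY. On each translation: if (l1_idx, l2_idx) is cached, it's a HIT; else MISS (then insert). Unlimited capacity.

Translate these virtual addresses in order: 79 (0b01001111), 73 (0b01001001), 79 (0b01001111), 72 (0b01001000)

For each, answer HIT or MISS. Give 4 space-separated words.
Answer: MISS HIT HIT HIT

Derivation:
vaddr=79: (1,1) not in TLB -> MISS, insert
vaddr=73: (1,1) in TLB -> HIT
vaddr=79: (1,1) in TLB -> HIT
vaddr=72: (1,1) in TLB -> HIT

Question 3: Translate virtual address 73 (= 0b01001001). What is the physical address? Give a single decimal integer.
Answer: 321

Derivation:
vaddr = 73 = 0b01001001
Split: l1_idx=1, l2_idx=1, offset=1
L1[1] = 3
L2[3][1] = 40
paddr = 40 * 8 + 1 = 321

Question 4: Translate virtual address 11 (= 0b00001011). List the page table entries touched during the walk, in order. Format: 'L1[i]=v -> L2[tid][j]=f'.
Answer: L1[0]=1 -> L2[1][1]=14

Derivation:
vaddr = 11 = 0b00001011
Split: l1_idx=0, l2_idx=1, offset=3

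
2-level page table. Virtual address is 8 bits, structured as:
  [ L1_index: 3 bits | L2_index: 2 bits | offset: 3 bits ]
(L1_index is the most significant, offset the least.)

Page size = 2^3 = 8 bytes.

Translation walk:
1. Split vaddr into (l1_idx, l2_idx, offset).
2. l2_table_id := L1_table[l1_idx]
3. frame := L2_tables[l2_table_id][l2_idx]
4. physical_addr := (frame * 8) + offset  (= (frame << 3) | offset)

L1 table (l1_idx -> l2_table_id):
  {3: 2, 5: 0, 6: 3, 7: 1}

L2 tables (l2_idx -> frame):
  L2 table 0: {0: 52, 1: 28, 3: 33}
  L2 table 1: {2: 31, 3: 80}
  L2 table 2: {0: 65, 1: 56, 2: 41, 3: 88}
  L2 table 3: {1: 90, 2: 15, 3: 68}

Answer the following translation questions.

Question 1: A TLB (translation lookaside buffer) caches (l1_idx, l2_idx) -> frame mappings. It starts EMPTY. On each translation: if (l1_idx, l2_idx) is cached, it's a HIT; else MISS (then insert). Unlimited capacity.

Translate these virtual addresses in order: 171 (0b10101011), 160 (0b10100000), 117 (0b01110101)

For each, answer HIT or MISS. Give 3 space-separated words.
Answer: MISS MISS MISS

Derivation:
vaddr=171: (5,1) not in TLB -> MISS, insert
vaddr=160: (5,0) not in TLB -> MISS, insert
vaddr=117: (3,2) not in TLB -> MISS, insert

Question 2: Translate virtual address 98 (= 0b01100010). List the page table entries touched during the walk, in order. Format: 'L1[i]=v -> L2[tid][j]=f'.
Answer: L1[3]=2 -> L2[2][0]=65

Derivation:
vaddr = 98 = 0b01100010
Split: l1_idx=3, l2_idx=0, offset=2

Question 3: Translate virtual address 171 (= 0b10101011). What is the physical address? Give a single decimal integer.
Answer: 227

Derivation:
vaddr = 171 = 0b10101011
Split: l1_idx=5, l2_idx=1, offset=3
L1[5] = 0
L2[0][1] = 28
paddr = 28 * 8 + 3 = 227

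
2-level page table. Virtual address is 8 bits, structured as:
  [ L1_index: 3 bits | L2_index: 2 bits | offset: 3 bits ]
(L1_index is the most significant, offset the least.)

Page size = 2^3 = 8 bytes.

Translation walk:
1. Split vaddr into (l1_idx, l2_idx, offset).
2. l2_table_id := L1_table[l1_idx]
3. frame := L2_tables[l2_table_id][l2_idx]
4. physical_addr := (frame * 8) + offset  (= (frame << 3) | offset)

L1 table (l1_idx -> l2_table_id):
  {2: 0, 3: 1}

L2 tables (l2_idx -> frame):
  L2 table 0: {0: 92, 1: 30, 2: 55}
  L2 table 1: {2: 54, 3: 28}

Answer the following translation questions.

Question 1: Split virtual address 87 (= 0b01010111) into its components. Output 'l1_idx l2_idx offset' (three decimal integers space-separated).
Answer: 2 2 7

Derivation:
vaddr = 87 = 0b01010111
  top 3 bits -> l1_idx = 2
  next 2 bits -> l2_idx = 2
  bottom 3 bits -> offset = 7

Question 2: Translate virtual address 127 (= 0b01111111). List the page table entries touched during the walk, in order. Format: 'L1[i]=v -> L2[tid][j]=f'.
Answer: L1[3]=1 -> L2[1][3]=28

Derivation:
vaddr = 127 = 0b01111111
Split: l1_idx=3, l2_idx=3, offset=7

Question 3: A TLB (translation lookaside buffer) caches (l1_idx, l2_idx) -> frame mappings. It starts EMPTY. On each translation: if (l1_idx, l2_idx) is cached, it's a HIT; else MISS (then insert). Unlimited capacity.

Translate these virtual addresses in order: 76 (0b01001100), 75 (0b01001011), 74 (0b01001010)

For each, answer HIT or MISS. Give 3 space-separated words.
Answer: MISS HIT HIT

Derivation:
vaddr=76: (2,1) not in TLB -> MISS, insert
vaddr=75: (2,1) in TLB -> HIT
vaddr=74: (2,1) in TLB -> HIT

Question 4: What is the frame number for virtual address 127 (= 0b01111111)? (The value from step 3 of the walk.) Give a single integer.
vaddr = 127: l1_idx=3, l2_idx=3
L1[3] = 1; L2[1][3] = 28

Answer: 28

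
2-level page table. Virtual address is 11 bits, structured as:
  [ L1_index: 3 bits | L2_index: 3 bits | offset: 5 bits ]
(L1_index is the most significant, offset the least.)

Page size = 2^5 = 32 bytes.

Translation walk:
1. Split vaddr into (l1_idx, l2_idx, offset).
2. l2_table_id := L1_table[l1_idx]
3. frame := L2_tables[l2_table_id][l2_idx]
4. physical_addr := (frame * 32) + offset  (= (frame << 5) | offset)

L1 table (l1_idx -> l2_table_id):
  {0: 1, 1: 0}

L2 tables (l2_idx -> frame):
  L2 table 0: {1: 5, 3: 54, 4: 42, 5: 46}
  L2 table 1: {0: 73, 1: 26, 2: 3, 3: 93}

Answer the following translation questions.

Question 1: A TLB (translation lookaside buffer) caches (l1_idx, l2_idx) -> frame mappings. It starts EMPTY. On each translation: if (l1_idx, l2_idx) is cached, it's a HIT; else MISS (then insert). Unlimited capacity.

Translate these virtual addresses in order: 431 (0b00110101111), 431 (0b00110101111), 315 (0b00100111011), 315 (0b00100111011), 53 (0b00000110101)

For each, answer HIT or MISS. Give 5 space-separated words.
vaddr=431: (1,5) not in TLB -> MISS, insert
vaddr=431: (1,5) in TLB -> HIT
vaddr=315: (1,1) not in TLB -> MISS, insert
vaddr=315: (1,1) in TLB -> HIT
vaddr=53: (0,1) not in TLB -> MISS, insert

Answer: MISS HIT MISS HIT MISS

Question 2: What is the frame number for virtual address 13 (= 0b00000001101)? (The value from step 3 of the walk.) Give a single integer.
Answer: 73

Derivation:
vaddr = 13: l1_idx=0, l2_idx=0
L1[0] = 1; L2[1][0] = 73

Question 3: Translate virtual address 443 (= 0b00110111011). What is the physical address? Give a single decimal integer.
vaddr = 443 = 0b00110111011
Split: l1_idx=1, l2_idx=5, offset=27
L1[1] = 0
L2[0][5] = 46
paddr = 46 * 32 + 27 = 1499

Answer: 1499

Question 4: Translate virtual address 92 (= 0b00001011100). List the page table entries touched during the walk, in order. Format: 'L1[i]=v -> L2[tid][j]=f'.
vaddr = 92 = 0b00001011100
Split: l1_idx=0, l2_idx=2, offset=28

Answer: L1[0]=1 -> L2[1][2]=3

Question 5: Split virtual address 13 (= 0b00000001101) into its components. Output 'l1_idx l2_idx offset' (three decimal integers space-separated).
Answer: 0 0 13

Derivation:
vaddr = 13 = 0b00000001101
  top 3 bits -> l1_idx = 0
  next 3 bits -> l2_idx = 0
  bottom 5 bits -> offset = 13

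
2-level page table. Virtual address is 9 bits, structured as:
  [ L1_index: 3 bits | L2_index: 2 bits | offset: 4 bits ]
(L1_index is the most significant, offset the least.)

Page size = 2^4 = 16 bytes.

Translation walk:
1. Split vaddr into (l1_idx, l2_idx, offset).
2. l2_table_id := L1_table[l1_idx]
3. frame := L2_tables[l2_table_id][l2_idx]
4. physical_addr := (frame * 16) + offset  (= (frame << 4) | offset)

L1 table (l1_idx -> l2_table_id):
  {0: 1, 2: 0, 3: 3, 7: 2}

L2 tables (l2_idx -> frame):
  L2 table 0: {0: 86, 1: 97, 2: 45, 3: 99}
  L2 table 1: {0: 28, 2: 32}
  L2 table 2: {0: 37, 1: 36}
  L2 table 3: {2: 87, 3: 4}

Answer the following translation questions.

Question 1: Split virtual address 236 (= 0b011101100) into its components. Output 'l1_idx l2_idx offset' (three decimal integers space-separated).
vaddr = 236 = 0b011101100
  top 3 bits -> l1_idx = 3
  next 2 bits -> l2_idx = 2
  bottom 4 bits -> offset = 12

Answer: 3 2 12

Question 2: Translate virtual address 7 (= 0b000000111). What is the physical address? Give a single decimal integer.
vaddr = 7 = 0b000000111
Split: l1_idx=0, l2_idx=0, offset=7
L1[0] = 1
L2[1][0] = 28
paddr = 28 * 16 + 7 = 455

Answer: 455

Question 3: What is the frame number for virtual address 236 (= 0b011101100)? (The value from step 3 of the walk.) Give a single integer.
vaddr = 236: l1_idx=3, l2_idx=2
L1[3] = 3; L2[3][2] = 87

Answer: 87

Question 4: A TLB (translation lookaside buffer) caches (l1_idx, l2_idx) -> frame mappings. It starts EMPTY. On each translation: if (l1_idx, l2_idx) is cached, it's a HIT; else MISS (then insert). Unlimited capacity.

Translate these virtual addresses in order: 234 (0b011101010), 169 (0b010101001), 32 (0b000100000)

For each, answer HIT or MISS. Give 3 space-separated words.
vaddr=234: (3,2) not in TLB -> MISS, insert
vaddr=169: (2,2) not in TLB -> MISS, insert
vaddr=32: (0,2) not in TLB -> MISS, insert

Answer: MISS MISS MISS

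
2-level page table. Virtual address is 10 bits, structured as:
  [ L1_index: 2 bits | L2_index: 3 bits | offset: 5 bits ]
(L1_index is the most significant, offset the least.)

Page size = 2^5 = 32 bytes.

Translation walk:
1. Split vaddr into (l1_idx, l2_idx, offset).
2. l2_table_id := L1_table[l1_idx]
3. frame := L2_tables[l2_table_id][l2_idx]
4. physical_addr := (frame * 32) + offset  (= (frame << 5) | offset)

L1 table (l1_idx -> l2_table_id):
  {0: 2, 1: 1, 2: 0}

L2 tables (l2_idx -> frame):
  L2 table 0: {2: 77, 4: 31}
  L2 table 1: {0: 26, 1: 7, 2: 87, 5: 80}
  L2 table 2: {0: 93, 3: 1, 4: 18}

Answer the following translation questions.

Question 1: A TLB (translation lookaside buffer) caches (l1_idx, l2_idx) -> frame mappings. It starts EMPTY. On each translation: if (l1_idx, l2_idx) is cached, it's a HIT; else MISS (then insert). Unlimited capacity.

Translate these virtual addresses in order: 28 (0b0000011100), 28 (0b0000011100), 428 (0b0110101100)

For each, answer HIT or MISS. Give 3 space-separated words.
vaddr=28: (0,0) not in TLB -> MISS, insert
vaddr=28: (0,0) in TLB -> HIT
vaddr=428: (1,5) not in TLB -> MISS, insert

Answer: MISS HIT MISS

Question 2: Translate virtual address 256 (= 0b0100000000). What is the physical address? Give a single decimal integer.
vaddr = 256 = 0b0100000000
Split: l1_idx=1, l2_idx=0, offset=0
L1[1] = 1
L2[1][0] = 26
paddr = 26 * 32 + 0 = 832

Answer: 832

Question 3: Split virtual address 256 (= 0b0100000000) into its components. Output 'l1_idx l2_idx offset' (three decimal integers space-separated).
Answer: 1 0 0

Derivation:
vaddr = 256 = 0b0100000000
  top 2 bits -> l1_idx = 1
  next 3 bits -> l2_idx = 0
  bottom 5 bits -> offset = 0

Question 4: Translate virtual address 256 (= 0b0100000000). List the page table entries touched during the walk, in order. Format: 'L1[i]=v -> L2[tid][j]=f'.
Answer: L1[1]=1 -> L2[1][0]=26

Derivation:
vaddr = 256 = 0b0100000000
Split: l1_idx=1, l2_idx=0, offset=0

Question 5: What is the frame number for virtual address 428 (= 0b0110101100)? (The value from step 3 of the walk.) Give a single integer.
Answer: 80

Derivation:
vaddr = 428: l1_idx=1, l2_idx=5
L1[1] = 1; L2[1][5] = 80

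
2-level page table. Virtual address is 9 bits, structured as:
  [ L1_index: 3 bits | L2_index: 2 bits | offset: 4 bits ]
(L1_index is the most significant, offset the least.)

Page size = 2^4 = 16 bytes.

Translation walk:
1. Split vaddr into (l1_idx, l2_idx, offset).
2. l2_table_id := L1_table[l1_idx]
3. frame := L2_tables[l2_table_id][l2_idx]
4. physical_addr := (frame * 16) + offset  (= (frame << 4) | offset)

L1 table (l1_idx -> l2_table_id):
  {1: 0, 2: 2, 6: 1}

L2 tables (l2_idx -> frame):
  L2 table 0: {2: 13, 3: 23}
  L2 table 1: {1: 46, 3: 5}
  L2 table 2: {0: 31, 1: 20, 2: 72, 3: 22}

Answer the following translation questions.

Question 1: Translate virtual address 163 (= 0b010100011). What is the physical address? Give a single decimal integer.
Answer: 1155

Derivation:
vaddr = 163 = 0b010100011
Split: l1_idx=2, l2_idx=2, offset=3
L1[2] = 2
L2[2][2] = 72
paddr = 72 * 16 + 3 = 1155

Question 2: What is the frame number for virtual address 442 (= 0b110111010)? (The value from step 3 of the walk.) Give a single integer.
Answer: 5

Derivation:
vaddr = 442: l1_idx=6, l2_idx=3
L1[6] = 1; L2[1][3] = 5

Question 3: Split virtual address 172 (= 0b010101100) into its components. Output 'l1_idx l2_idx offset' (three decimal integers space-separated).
Answer: 2 2 12

Derivation:
vaddr = 172 = 0b010101100
  top 3 bits -> l1_idx = 2
  next 2 bits -> l2_idx = 2
  bottom 4 bits -> offset = 12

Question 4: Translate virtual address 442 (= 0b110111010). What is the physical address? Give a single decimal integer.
Answer: 90

Derivation:
vaddr = 442 = 0b110111010
Split: l1_idx=6, l2_idx=3, offset=10
L1[6] = 1
L2[1][3] = 5
paddr = 5 * 16 + 10 = 90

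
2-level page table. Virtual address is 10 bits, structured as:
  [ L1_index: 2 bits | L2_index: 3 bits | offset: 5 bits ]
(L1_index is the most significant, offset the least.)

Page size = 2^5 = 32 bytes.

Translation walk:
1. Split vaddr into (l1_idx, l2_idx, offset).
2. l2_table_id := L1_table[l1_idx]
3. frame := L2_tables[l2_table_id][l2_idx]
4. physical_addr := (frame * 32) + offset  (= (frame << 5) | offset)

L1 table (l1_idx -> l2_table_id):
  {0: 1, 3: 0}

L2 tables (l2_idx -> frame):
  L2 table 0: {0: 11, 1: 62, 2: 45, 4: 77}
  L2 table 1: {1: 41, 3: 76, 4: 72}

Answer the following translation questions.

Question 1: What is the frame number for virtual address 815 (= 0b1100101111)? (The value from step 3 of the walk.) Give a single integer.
vaddr = 815: l1_idx=3, l2_idx=1
L1[3] = 0; L2[0][1] = 62

Answer: 62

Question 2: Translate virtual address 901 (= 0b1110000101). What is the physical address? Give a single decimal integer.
Answer: 2469

Derivation:
vaddr = 901 = 0b1110000101
Split: l1_idx=3, l2_idx=4, offset=5
L1[3] = 0
L2[0][4] = 77
paddr = 77 * 32 + 5 = 2469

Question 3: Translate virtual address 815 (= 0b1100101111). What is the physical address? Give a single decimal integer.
vaddr = 815 = 0b1100101111
Split: l1_idx=3, l2_idx=1, offset=15
L1[3] = 0
L2[0][1] = 62
paddr = 62 * 32 + 15 = 1999

Answer: 1999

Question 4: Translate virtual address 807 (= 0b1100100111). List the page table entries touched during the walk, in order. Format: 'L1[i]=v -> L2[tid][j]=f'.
vaddr = 807 = 0b1100100111
Split: l1_idx=3, l2_idx=1, offset=7

Answer: L1[3]=0 -> L2[0][1]=62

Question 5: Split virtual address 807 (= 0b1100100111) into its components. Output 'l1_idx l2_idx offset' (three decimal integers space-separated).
Answer: 3 1 7

Derivation:
vaddr = 807 = 0b1100100111
  top 2 bits -> l1_idx = 3
  next 3 bits -> l2_idx = 1
  bottom 5 bits -> offset = 7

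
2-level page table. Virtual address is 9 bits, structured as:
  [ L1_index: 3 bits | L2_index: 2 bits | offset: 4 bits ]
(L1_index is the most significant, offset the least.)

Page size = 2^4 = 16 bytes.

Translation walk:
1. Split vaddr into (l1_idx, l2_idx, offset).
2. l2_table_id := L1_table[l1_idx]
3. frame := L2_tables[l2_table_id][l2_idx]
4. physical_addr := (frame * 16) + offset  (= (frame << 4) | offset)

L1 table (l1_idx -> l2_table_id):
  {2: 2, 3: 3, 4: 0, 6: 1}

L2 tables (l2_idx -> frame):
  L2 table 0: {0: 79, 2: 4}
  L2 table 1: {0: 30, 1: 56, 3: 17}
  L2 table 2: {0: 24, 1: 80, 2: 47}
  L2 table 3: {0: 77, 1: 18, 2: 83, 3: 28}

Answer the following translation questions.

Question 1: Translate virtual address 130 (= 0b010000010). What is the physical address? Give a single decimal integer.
vaddr = 130 = 0b010000010
Split: l1_idx=2, l2_idx=0, offset=2
L1[2] = 2
L2[2][0] = 24
paddr = 24 * 16 + 2 = 386

Answer: 386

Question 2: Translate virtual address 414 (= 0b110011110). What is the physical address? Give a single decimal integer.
vaddr = 414 = 0b110011110
Split: l1_idx=6, l2_idx=1, offset=14
L1[6] = 1
L2[1][1] = 56
paddr = 56 * 16 + 14 = 910

Answer: 910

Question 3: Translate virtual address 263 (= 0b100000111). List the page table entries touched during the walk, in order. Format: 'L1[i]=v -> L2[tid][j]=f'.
Answer: L1[4]=0 -> L2[0][0]=79

Derivation:
vaddr = 263 = 0b100000111
Split: l1_idx=4, l2_idx=0, offset=7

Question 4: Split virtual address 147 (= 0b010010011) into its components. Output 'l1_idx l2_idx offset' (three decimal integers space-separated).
vaddr = 147 = 0b010010011
  top 3 bits -> l1_idx = 2
  next 2 bits -> l2_idx = 1
  bottom 4 bits -> offset = 3

Answer: 2 1 3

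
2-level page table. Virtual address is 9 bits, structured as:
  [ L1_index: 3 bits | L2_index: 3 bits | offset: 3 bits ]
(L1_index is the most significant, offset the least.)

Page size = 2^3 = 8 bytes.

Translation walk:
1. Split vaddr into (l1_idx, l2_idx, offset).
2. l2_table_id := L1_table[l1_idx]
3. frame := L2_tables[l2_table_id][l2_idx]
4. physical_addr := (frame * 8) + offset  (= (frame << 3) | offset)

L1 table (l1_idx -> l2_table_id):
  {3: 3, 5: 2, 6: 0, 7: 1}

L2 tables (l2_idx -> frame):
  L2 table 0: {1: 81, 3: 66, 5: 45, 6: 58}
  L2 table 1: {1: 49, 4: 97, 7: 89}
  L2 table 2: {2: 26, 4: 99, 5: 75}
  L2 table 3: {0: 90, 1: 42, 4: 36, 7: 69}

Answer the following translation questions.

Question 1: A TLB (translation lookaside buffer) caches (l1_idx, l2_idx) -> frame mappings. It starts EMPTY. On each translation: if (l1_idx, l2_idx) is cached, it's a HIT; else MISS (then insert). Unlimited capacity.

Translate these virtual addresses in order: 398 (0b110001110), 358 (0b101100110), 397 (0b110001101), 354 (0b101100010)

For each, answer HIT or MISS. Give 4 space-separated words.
vaddr=398: (6,1) not in TLB -> MISS, insert
vaddr=358: (5,4) not in TLB -> MISS, insert
vaddr=397: (6,1) in TLB -> HIT
vaddr=354: (5,4) in TLB -> HIT

Answer: MISS MISS HIT HIT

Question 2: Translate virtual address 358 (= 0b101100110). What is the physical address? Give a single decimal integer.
vaddr = 358 = 0b101100110
Split: l1_idx=5, l2_idx=4, offset=6
L1[5] = 2
L2[2][4] = 99
paddr = 99 * 8 + 6 = 798

Answer: 798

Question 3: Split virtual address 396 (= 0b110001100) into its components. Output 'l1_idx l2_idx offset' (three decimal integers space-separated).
Answer: 6 1 4

Derivation:
vaddr = 396 = 0b110001100
  top 3 bits -> l1_idx = 6
  next 3 bits -> l2_idx = 1
  bottom 3 bits -> offset = 4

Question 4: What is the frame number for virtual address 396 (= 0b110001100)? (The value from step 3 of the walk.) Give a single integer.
Answer: 81

Derivation:
vaddr = 396: l1_idx=6, l2_idx=1
L1[6] = 0; L2[0][1] = 81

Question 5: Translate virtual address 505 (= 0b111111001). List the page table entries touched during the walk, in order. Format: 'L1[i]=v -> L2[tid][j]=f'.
Answer: L1[7]=1 -> L2[1][7]=89

Derivation:
vaddr = 505 = 0b111111001
Split: l1_idx=7, l2_idx=7, offset=1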